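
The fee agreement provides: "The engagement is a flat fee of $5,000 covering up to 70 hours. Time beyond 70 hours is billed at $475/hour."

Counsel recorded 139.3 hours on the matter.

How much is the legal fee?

$37,917.50

Flat fee: $5,000.00
Excess hours: 139.3 − 70 = 69.3
Overrun: 69.3 × $475 = $32,917.50
Total: $5,000.00 + $32,917.50 = $37,917.50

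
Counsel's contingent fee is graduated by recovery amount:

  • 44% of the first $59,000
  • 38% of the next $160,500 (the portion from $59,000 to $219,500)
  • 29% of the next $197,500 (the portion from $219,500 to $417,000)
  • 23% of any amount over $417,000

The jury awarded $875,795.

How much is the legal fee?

$249,747.85

First $59,000 at 44% = $25,960.00
Next $160,500 at 38% = $60,990.00
Next $197,500 at 29% = $57,275.00
Remaining $458,795 at 23% = $105,522.85
Fee: $25,960.00 + $60,990.00 + $57,275.00 + $105,522.85 = $249,747.85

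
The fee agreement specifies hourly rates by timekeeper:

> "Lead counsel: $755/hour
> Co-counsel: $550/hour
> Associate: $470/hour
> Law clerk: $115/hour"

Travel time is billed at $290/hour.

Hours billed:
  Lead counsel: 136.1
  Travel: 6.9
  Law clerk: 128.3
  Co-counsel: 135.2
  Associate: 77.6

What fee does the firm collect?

Lead counsel: 136.1 × $755 = $102,755.50
Co-counsel: 135.2 × $550 = $74,360.00
Associate: 77.6 × $470 = $36,472.00
Law clerk: 128.3 × $115 = $14,754.50
Subtotal: $102,755.50 + $74,360.00 + $36,472.00 + $14,754.50 = $228,342.00
Travel: 6.9 × $290 = $2,001.00
Total: $228,342.00 + $2,001.00 = $230,343.00

$230,343.00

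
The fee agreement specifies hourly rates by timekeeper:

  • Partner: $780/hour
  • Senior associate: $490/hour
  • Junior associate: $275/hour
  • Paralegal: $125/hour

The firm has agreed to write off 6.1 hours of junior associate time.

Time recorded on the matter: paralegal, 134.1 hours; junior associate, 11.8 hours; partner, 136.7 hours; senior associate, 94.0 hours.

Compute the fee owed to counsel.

$171,016.00

Partner: 136.7 × $780 = $106,626.00
Senior associate: 94.0 × $490 = $46,060.00
Junior associate: 11.8 × $275 = $3,245.00
Paralegal: 134.1 × $125 = $16,762.50
Subtotal: $172,693.50
Write-off: 6.1 × $275 = $1,677.50
Total: $172,693.50 − $1,677.50 = $171,016.00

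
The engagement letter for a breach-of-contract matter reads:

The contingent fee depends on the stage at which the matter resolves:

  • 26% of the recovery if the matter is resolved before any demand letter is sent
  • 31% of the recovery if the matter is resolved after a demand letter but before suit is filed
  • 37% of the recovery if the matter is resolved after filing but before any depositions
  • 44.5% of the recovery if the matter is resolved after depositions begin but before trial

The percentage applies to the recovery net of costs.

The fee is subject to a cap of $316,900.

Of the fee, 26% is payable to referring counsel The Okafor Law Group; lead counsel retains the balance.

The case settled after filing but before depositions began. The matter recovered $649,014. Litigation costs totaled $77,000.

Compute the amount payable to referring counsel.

$55,027.75

Fee base (net of costs): $649,014 − $77,000 = $572,014
The matter settled after filing but before depositions began, so the 37% rate applies.
$572,014 × 37% = $211,645.18
$211,645.18 is under the $316,900 cap.
Referral share: 26% of $211,645.18 = $55,027.75; lead counsel retains $211,645.18 − $55,027.75 = $156,617.43.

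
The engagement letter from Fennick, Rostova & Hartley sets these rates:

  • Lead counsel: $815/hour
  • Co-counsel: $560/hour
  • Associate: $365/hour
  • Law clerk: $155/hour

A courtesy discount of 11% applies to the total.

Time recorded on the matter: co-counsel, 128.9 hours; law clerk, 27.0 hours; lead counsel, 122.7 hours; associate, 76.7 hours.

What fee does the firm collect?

$181,884.85

Lead counsel: 122.7 × $815 = $100,000.50
Co-counsel: 128.9 × $560 = $72,184.00
Associate: 76.7 × $365 = $27,995.50
Law clerk: 27.0 × $155 = $4,185.00
Subtotal: $204,365.00
Less 11% discount: −$22,480.15
Total: $204,365.00 − $22,480.15 = $181,884.85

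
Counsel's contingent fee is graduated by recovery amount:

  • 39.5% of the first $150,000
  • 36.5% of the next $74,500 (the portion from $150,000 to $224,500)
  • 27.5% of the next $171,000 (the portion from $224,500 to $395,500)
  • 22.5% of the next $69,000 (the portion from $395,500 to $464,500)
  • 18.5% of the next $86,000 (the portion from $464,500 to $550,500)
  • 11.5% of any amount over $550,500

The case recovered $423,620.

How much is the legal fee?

First $150,000 at 39.5% = $59,250.00
Next $74,500 at 36.5% = $27,192.50
Next $171,000 at 27.5% = $47,025.00
Remaining $28,120 at 22.5% = $6,327.00
Fee: $59,250.00 + $27,192.50 + $47,025.00 + $6,327.00 = $139,794.50

$139,794.50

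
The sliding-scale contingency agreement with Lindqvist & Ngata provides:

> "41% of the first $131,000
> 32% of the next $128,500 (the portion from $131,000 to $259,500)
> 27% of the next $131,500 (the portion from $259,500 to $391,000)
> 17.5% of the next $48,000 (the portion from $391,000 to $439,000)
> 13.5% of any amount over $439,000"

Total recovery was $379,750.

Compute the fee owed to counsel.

First $131,000 at 41% = $53,710.00
Next $128,500 at 32% = $41,120.00
Remaining $120,250 at 27% = $32,467.50
Fee: $53,710.00 + $41,120.00 + $32,467.50 = $127,297.50

$127,297.50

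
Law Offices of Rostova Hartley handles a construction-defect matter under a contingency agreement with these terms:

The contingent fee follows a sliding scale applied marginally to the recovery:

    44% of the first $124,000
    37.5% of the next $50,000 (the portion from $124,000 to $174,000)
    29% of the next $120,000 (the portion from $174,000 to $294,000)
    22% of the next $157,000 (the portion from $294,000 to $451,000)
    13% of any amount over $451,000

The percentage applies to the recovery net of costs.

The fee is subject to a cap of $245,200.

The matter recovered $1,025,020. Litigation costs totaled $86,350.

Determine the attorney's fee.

Fee base (net of costs): $1,025,020 − $86,350 = $938,670
First $124,000 at 44% = $54,560.00
Next $50,000 at 37.5% = $18,750.00
Next $120,000 at 29% = $34,800.00
Next $157,000 at 22% = $34,540.00
Remaining $487,670 at 13% = $63,397.10
Fee: $54,560.00 + $18,750.00 + $34,800.00 + $34,540.00 + $63,397.10 = $206,047.10
$206,047.10 is under the $245,200 cap.

$206,047.10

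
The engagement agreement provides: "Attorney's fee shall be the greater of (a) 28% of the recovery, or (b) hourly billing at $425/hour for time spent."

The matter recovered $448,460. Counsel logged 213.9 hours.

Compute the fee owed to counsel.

$125,568.80

(a) 28% of $448,460 = $125,568.80
(b) 213.9 × $425 = $90,907.50
The greater is (a): $125,568.80.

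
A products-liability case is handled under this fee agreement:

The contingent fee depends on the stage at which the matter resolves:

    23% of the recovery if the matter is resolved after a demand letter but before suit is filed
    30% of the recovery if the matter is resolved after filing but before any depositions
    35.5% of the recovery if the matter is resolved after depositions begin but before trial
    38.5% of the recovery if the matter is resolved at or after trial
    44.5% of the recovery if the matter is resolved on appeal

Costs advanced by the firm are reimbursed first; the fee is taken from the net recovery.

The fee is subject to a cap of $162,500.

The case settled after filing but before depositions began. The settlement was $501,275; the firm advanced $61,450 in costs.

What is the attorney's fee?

Fee base (net of costs): $501,275 − $61,450 = $439,825
The matter settled after filing but before depositions began, so the 30% rate applies.
$439,825 × 30% = $131,947.50
$131,947.50 is under the $162,500 cap.

$131,947.50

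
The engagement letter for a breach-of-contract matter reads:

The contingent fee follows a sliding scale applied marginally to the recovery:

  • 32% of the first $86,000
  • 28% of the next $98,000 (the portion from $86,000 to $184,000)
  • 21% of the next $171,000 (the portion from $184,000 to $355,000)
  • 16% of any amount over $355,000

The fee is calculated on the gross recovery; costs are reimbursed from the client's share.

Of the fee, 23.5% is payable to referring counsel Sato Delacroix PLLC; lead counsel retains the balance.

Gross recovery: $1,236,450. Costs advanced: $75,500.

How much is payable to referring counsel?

Fee base is the gross recovery, $1,236,450; costs are reimbursed separately.
First $86,000 at 32% = $27,520.00
Next $98,000 at 28% = $27,440.00
Next $171,000 at 21% = $35,910.00
Remaining $881,450 at 16% = $141,032.00
Fee: $27,520.00 + $27,440.00 + $35,910.00 + $141,032.00 = $231,902.00
Referral share: 23.5% of $231,902.00 = $54,496.97; lead counsel retains $231,902.00 − $54,496.97 = $177,405.03.

$54,496.97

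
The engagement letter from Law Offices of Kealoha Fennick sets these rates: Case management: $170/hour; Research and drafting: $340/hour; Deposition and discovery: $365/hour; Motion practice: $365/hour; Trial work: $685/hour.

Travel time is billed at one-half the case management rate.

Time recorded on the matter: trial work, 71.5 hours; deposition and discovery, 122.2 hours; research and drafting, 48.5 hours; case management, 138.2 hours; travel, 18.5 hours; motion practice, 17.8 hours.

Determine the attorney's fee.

Case management: 138.2 × $170 = $23,494.00
Research and drafting: 48.5 × $340 = $16,490.00
Deposition and discovery: 122.2 × $365 = $44,603.00
Motion practice: 17.8 × $365 = $6,497.00
Trial work: 71.5 × $685 = $48,977.50
Subtotal: $23,494.00 + $16,490.00 + $44,603.00 + $6,497.00 + $48,977.50 = $140,061.50
Travel: 18.5 × ($170 ÷ 2) = 18.5 × $85.00 = $1,572.50
Total: $140,061.50 + $1,572.50 = $141,634.00

$141,634.00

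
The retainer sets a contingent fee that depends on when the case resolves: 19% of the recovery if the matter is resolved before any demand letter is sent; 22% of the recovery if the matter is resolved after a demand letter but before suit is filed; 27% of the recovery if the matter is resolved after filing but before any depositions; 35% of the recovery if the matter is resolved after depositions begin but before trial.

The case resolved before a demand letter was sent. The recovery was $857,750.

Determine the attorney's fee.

$162,972.50

The matter resolved before a demand letter was sent, so the 19% rate applies.
$857,750 × 19% = $162,972.50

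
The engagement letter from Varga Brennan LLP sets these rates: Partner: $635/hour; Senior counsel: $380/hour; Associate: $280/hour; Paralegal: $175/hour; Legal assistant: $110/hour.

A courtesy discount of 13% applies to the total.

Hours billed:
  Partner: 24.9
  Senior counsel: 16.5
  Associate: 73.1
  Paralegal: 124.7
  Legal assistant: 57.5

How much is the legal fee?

$61,506.39

Partner: 24.9 × $635 = $15,811.50
Senior counsel: 16.5 × $380 = $6,270.00
Associate: 73.1 × $280 = $20,468.00
Paralegal: 124.7 × $175 = $21,822.50
Legal assistant: 57.5 × $110 = $6,325.00
Subtotal: $70,697.00
Less 13% discount: −$9,190.61
Total: $70,697.00 − $9,190.61 = $61,506.39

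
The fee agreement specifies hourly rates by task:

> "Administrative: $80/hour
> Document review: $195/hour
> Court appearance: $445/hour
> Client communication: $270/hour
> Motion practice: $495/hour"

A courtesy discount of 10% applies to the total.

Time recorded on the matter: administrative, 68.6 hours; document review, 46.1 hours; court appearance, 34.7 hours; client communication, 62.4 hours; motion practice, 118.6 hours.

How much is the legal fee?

$94,926.60

Administrative: 68.6 × $80 = $5,488.00
Document review: 46.1 × $195 = $8,989.50
Court appearance: 34.7 × $445 = $15,441.50
Client communication: 62.4 × $270 = $16,848.00
Motion practice: 118.6 × $495 = $58,707.00
Subtotal: $105,474.00
Less 10% discount: −$10,547.40
Total: $105,474.00 − $10,547.40 = $94,926.60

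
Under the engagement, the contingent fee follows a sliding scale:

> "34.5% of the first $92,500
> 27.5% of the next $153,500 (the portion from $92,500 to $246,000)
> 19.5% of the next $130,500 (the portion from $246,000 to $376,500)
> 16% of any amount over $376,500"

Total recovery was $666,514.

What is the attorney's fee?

First $92,500 at 34.5% = $31,912.50
Next $153,500 at 27.5% = $42,212.50
Next $130,500 at 19.5% = $25,447.50
Remaining $290,014 at 16% = $46,402.24
Fee: $31,912.50 + $42,212.50 + $25,447.50 + $46,402.24 = $145,974.74

$145,974.74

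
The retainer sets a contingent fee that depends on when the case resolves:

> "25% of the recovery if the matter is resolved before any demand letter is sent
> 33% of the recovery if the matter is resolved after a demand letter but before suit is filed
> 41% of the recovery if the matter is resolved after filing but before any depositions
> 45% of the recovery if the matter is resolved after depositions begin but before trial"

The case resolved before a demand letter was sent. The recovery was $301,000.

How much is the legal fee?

The matter resolved before a demand letter was sent, so the 25% rate applies.
$301,000 × 25% = $75,250.00

$75,250.00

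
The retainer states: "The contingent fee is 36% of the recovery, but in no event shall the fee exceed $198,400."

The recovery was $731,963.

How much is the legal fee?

$198,400.00

36% of $731,963 = $263,506.68
That exceeds the $198,400 cap, so the fee is capped at $198,400.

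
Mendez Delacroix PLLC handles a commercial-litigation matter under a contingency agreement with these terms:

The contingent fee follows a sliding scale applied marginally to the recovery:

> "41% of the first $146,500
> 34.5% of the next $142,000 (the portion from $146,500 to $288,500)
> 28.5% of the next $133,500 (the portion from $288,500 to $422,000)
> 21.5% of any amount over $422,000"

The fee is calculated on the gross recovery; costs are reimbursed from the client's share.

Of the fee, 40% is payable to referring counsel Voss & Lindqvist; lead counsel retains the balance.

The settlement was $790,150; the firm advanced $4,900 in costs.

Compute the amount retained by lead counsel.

Fee base is the gross recovery, $790,150; costs are reimbursed separately.
First $146,500 at 41% = $60,065.00
Next $142,000 at 34.5% = $48,990.00
Next $133,500 at 28.5% = $38,047.50
Remaining $368,150 at 21.5% = $79,152.25
Fee: $60,065.00 + $48,990.00 + $38,047.50 + $79,152.25 = $226,254.75
Referral share: 40% of $226,254.75 = $90,501.90; lead counsel retains $226,254.75 − $90,501.90 = $135,752.85.

$135,752.85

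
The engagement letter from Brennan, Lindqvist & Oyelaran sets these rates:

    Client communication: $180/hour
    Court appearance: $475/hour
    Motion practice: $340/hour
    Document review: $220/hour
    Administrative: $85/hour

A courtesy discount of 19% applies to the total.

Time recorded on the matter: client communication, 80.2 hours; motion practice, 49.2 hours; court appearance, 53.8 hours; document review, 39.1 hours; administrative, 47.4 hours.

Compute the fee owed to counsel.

Client communication: 80.2 × $180 = $14,436.00
Court appearance: 53.8 × $475 = $25,555.00
Motion practice: 49.2 × $340 = $16,728.00
Document review: 39.1 × $220 = $8,602.00
Administrative: 47.4 × $85 = $4,029.00
Subtotal: $69,350.00
Less 19% discount: −$13,176.50
Total: $69,350.00 − $13,176.50 = $56,173.50

$56,173.50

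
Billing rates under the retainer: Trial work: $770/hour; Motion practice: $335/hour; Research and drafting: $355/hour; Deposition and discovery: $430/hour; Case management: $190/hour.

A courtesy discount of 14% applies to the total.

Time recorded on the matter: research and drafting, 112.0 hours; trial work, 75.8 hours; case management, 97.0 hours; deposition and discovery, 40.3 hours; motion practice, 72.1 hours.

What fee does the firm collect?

$135,913.11

Trial work: 75.8 × $770 = $58,366.00
Motion practice: 72.1 × $335 = $24,153.50
Research and drafting: 112.0 × $355 = $39,760.00
Deposition and discovery: 40.3 × $430 = $17,329.00
Case management: 97.0 × $190 = $18,430.00
Subtotal: $158,038.50
Less 14% discount: −$22,125.39
Total: $158,038.50 − $22,125.39 = $135,913.11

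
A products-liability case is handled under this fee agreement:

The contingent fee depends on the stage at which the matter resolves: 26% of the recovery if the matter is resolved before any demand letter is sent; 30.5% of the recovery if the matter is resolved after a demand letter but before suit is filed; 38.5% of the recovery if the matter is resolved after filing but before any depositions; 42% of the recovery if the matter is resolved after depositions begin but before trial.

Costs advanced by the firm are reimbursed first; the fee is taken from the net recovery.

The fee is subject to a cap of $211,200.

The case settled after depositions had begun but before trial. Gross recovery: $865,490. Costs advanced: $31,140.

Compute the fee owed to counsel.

Fee base (net of costs): $865,490 − $31,140 = $834,350
The matter settled after depositions had begun but before trial, so the 42% rate applies.
$834,350 × 42% = $350,427.00
$350,427.00 exceeds the $211,200 cap, so the fee is capped at $211,200.00.

$211,200.00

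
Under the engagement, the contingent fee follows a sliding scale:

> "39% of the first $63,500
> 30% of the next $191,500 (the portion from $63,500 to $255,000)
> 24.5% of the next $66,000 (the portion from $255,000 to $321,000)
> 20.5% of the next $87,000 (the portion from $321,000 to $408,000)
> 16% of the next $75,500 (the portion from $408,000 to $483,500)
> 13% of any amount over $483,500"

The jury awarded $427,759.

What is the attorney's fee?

First $63,500 at 39% = $24,765.00
Next $191,500 at 30% = $57,450.00
Next $66,000 at 24.5% = $16,170.00
Next $87,000 at 20.5% = $17,835.00
Remaining $19,759 at 16% = $3,161.44
Fee: $24,765.00 + $57,450.00 + $16,170.00 + $17,835.00 + $3,161.44 = $119,381.44

$119,381.44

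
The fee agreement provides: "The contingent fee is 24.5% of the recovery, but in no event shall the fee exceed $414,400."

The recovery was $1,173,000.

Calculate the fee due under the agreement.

$287,385.00

24.5% of $1,173,000 = $287,385.00
That is under the $414,400 cap.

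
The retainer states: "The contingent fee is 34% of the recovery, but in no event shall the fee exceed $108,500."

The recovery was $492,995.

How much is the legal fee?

$108,500.00

34% of $492,995 = $167,618.30
That exceeds the $108,500 cap, so the fee is capped at $108,500.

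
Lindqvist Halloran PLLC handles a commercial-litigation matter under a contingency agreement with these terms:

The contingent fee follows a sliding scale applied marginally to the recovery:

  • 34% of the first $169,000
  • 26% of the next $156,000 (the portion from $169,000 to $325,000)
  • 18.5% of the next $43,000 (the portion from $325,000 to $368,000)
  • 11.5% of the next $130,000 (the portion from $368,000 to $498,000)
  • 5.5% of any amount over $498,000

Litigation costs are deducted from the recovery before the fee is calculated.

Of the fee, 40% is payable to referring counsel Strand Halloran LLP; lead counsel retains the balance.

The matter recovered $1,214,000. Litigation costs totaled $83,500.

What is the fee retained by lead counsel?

Fee base (net of costs): $1,214,000 − $83,500 = $1,130,500
First $169,000 at 34% = $57,460.00
Next $156,000 at 26% = $40,560.00
Next $43,000 at 18.5% = $7,955.00
Next $130,000 at 11.5% = $14,950.00
Remaining $632,500 at 5.5% = $34,787.50
Fee: $57,460.00 + $40,560.00 + $7,955.00 + $14,950.00 + $34,787.50 = $155,712.50
Referral share: 40% of $155,712.50 = $62,285.00; lead counsel retains $155,712.50 − $62,285.00 = $93,427.50.

$93,427.50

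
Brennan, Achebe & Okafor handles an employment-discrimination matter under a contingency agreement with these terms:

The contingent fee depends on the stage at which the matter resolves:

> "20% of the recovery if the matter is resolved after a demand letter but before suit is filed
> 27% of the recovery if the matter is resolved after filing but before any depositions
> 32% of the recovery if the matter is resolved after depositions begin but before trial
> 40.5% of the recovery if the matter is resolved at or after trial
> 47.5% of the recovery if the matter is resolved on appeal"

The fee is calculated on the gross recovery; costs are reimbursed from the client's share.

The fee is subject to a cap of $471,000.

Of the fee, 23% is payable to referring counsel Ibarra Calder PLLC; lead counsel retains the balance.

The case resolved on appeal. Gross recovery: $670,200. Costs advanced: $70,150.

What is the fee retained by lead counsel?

$245,125.65

Fee base is the gross recovery, $670,200; costs are reimbursed separately.
The matter resolved on appeal, so the 47.5% rate applies.
$670,200 × 47.5% = $318,345.00
$318,345.00 is under the $471,000 cap.
Referral share: 23% of $318,345.00 = $73,219.35; lead counsel retains $318,345.00 − $73,219.35 = $245,125.65.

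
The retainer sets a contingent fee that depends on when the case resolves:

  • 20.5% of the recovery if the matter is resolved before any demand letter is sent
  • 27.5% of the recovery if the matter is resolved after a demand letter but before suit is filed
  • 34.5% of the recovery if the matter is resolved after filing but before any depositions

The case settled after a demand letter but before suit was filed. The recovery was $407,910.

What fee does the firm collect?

The matter settled after a demand letter but before suit was filed, so the 27.5% rate applies.
$407,910 × 27.5% = $112,175.25

$112,175.25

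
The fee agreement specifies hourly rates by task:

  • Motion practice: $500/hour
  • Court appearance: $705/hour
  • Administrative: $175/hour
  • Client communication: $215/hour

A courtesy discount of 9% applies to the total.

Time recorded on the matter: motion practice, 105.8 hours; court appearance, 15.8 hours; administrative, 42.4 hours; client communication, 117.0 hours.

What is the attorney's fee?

$87,918.74

Motion practice: 105.8 × $500 = $52,900.00
Court appearance: 15.8 × $705 = $11,139.00
Administrative: 42.4 × $175 = $7,420.00
Client communication: 117.0 × $215 = $25,155.00
Subtotal: $96,614.00
Less 9% discount: −$8,695.26
Total: $96,614.00 − $8,695.26 = $87,918.74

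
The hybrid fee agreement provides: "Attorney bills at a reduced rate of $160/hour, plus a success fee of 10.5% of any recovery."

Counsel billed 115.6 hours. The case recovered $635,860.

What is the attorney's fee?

Hourly: 115.6 × $160 = $18,496.00
Success fee: 10.5% of $635,860 = $66,765.30
Total: $18,496.00 + $66,765.30 = $85,261.30

$85,261.30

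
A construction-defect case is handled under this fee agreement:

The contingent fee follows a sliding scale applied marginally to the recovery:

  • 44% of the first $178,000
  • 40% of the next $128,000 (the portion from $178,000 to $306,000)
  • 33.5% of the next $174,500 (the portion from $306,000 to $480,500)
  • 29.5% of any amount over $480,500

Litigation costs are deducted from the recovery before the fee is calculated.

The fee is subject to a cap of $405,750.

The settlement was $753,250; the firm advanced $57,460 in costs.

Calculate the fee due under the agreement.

$251,488.05

Fee base (net of costs): $753,250 − $57,460 = $695,790
First $178,000 at 44% = $78,320.00
Next $128,000 at 40% = $51,200.00
Next $174,500 at 33.5% = $58,457.50
Remaining $215,290 at 29.5% = $63,510.55
Fee: $78,320.00 + $51,200.00 + $58,457.50 + $63,510.55 = $251,488.05
$251,488.05 is under the $405,750 cap.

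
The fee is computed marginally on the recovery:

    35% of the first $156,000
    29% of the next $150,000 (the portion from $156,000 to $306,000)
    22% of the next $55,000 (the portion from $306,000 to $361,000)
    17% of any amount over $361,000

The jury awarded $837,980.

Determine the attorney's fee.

First $156,000 at 35% = $54,600.00
Next $150,000 at 29% = $43,500.00
Next $55,000 at 22% = $12,100.00
Remaining $476,980 at 17% = $81,086.60
Fee: $54,600.00 + $43,500.00 + $12,100.00 + $81,086.60 = $191,286.60

$191,286.60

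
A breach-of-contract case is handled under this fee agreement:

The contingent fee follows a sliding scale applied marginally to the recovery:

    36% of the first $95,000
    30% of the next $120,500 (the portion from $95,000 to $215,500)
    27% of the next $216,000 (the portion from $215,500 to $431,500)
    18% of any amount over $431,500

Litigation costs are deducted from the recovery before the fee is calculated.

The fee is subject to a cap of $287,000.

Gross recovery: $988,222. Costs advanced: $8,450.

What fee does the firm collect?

$227,358.96

Fee base (net of costs): $988,222 − $8,450 = $979,772
First $95,000 at 36% = $34,200.00
Next $120,500 at 30% = $36,150.00
Next $216,000 at 27% = $58,320.00
Remaining $548,272 at 18% = $98,688.96
Fee: $34,200.00 + $36,150.00 + $58,320.00 + $98,688.96 = $227,358.96
$227,358.96 is under the $287,000 cap.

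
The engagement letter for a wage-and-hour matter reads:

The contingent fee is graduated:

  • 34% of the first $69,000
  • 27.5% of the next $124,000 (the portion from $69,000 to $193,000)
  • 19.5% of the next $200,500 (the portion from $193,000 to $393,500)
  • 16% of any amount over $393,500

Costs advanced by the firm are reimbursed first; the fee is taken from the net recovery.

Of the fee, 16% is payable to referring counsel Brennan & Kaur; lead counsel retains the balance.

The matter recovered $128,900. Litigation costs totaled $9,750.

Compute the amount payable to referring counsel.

$5,960.20

Fee base (net of costs): $128,900 − $9,750 = $119,150
First $69,000 at 34% = $23,460.00
Remaining $50,150 at 27.5% = $13,791.25
Fee: $23,460.00 + $13,791.25 = $37,251.25
Referral share: 16% of $37,251.25 = $5,960.20; lead counsel retains $37,251.25 − $5,960.20 = $31,291.05.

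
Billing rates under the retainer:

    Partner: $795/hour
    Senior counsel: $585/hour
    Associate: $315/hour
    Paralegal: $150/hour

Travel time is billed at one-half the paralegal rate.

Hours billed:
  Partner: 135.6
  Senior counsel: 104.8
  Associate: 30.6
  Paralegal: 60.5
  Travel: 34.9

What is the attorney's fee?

Partner: 135.6 × $795 = $107,802.00
Senior counsel: 104.8 × $585 = $61,308.00
Associate: 30.6 × $315 = $9,639.00
Paralegal: 60.5 × $150 = $9,075.00
Subtotal: $107,802.00 + $61,308.00 + $9,639.00 + $9,075.00 = $187,824.00
Travel: 34.9 × ($150 ÷ 2) = 34.9 × $75.00 = $2,617.50
Total: $187,824.00 + $2,617.50 = $190,441.50

$190,441.50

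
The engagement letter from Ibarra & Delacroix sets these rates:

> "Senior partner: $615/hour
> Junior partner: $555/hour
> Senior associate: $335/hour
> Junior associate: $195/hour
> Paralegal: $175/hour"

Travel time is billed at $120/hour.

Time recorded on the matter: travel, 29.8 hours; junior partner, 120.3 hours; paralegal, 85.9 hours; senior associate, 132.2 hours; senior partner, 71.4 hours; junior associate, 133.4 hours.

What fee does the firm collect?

$199,586.00

Senior partner: 71.4 × $615 = $43,911.00
Junior partner: 120.3 × $555 = $66,766.50
Senior associate: 132.2 × $335 = $44,287.00
Junior associate: 133.4 × $195 = $26,013.00
Paralegal: 85.9 × $175 = $15,032.50
Subtotal: $43,911.00 + $66,766.50 + $44,287.00 + $26,013.00 + $15,032.50 = $196,010.00
Travel: 29.8 × $120 = $3,576.00
Total: $196,010.00 + $3,576.00 = $199,586.00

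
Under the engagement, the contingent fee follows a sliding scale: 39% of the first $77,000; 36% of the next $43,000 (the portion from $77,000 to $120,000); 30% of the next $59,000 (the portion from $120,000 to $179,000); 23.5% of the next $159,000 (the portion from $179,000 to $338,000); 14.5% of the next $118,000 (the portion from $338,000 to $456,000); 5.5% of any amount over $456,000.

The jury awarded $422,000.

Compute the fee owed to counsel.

First $77,000 at 39% = $30,030.00
Next $43,000 at 36% = $15,480.00
Next $59,000 at 30% = $17,700.00
Next $159,000 at 23.5% = $37,365.00
Remaining $84,000 at 14.5% = $12,180.00
Fee: $30,030.00 + $15,480.00 + $17,700.00 + $37,365.00 + $12,180.00 = $112,755.00

$112,755.00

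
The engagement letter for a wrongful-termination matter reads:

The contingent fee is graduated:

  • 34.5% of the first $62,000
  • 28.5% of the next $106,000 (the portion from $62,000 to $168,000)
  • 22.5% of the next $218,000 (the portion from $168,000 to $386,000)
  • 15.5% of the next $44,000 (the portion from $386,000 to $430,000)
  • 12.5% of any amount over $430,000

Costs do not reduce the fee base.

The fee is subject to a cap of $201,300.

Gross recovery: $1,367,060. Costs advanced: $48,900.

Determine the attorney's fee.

$201,300.00

Fee base is the gross recovery, $1,367,060; costs are reimbursed separately.
First $62,000 at 34.5% = $21,390.00
Next $106,000 at 28.5% = $30,210.00
Next $218,000 at 22.5% = $49,050.00
Next $44,000 at 15.5% = $6,820.00
Remaining $937,060 at 12.5% = $117,132.50
Fee: $21,390.00 + $30,210.00 + $49,050.00 + $6,820.00 + $117,132.50 = $224,602.50
$224,602.50 exceeds the $201,300 cap, so the fee is capped at $201,300.00.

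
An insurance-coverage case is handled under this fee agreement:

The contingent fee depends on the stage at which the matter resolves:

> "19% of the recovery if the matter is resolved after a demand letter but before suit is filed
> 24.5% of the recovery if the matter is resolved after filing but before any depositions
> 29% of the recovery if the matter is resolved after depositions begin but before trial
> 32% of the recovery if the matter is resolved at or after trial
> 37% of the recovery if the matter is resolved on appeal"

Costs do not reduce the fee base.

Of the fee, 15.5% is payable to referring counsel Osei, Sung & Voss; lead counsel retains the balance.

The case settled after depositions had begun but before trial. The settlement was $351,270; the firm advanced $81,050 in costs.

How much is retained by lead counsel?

Fee base is the gross recovery, $351,270; costs are reimbursed separately.
The matter settled after depositions had begun but before trial, so the 29% rate applies.
$351,270 × 29% = $101,868.30
Referral share: 15.5% of $101,868.30 = $15,789.59; lead counsel retains $101,868.30 − $15,789.59 = $86,078.71.

$86,078.71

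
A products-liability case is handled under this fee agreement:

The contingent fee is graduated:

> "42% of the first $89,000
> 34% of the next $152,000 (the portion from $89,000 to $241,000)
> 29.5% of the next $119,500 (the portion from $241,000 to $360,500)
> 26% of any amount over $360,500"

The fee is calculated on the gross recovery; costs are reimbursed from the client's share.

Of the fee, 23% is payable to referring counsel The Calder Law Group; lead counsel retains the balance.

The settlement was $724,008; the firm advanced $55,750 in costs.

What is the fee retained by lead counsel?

$168,494.93

Fee base is the gross recovery, $724,008; costs are reimbursed separately.
First $89,000 at 42% = $37,380.00
Next $152,000 at 34% = $51,680.00
Next $119,500 at 29.5% = $35,252.50
Remaining $363,508 at 26% = $94,512.08
Fee: $37,380.00 + $51,680.00 + $35,252.50 + $94,512.08 = $218,824.58
Referral share: 23% of $218,824.58 = $50,329.65; lead counsel retains $218,824.58 − $50,329.65 = $168,494.93.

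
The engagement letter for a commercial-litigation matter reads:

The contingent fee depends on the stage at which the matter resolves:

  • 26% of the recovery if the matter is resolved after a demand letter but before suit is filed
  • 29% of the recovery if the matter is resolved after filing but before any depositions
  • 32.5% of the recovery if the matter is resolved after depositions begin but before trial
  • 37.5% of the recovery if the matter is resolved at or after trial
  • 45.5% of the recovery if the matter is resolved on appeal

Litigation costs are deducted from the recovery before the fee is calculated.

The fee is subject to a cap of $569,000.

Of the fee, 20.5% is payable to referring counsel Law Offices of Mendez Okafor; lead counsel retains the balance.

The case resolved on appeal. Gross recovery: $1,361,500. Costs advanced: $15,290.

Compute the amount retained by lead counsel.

$452,355.00

Fee base (net of costs): $1,361,500 − $15,290 = $1,346,210
The matter resolved on appeal, so the 45.5% rate applies.
$1,346,210 × 45.5% = $612,525.55
$612,525.55 exceeds the $569,000 cap, so the fee is capped at $569,000.00.
Referral share: 20.5% of $569,000.00 = $116,645.00; lead counsel retains $569,000.00 − $116,645.00 = $452,355.00.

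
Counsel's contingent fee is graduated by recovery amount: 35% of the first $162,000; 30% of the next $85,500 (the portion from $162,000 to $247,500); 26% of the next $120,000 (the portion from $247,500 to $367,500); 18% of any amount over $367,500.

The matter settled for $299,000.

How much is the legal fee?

First $162,000 at 35% = $56,700.00
Next $85,500 at 30% = $25,650.00
Remaining $51,500 at 26% = $13,390.00
Fee: $56,700.00 + $25,650.00 + $13,390.00 = $95,740.00

$95,740.00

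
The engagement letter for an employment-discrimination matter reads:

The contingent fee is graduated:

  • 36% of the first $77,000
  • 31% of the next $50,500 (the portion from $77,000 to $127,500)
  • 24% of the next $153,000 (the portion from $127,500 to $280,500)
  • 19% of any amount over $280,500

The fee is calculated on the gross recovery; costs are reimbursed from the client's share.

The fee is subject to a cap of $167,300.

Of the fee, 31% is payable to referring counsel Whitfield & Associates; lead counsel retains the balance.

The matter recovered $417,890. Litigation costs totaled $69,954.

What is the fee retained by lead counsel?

$73,277.38

Fee base is the gross recovery, $417,890; costs are reimbursed separately.
First $77,000 at 36% = $27,720.00
Next $50,500 at 31% = $15,655.00
Next $153,000 at 24% = $36,720.00
Remaining $137,390 at 19% = $26,104.10
Fee: $27,720.00 + $15,655.00 + $36,720.00 + $26,104.10 = $106,199.10
$106,199.10 is under the $167,300 cap.
Referral share: 31% of $106,199.10 = $32,921.72; lead counsel retains $106,199.10 − $32,921.72 = $73,277.38.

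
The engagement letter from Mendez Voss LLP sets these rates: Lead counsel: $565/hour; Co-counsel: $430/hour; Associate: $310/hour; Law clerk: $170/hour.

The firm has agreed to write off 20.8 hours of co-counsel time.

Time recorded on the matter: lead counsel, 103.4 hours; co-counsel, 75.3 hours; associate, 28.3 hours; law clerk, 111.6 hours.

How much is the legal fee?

Lead counsel: 103.4 × $565 = $58,421.00
Co-counsel: 75.3 × $430 = $32,379.00
Associate: 28.3 × $310 = $8,773.00
Law clerk: 111.6 × $170 = $18,972.00
Subtotal: $118,545.00
Write-off: 20.8 × $430 = $8,944.00
Total: $118,545.00 − $8,944.00 = $109,601.00

$109,601.00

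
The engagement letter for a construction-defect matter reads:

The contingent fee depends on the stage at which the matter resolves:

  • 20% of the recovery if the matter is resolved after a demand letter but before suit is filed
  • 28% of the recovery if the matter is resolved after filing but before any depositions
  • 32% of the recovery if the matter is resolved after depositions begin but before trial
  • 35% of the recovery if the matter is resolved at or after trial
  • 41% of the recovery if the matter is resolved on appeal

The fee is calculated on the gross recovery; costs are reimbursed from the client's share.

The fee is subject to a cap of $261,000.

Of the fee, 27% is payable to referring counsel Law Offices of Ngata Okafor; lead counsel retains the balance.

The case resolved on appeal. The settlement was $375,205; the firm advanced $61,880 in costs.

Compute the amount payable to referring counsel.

$41,535.19

Fee base is the gross recovery, $375,205; costs are reimbursed separately.
The matter resolved on appeal, so the 41% rate applies.
$375,205 × 41% = $153,834.05
$153,834.05 is under the $261,000 cap.
Referral share: 27% of $153,834.05 = $41,535.19; lead counsel retains $153,834.05 − $41,535.19 = $112,298.86.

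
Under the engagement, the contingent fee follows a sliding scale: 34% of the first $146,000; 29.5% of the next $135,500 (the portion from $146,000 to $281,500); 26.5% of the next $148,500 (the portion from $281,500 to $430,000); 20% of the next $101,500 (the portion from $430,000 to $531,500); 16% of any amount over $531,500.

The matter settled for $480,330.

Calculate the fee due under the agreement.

$139,031.00

First $146,000 at 34% = $49,640.00
Next $135,500 at 29.5% = $39,972.50
Next $148,500 at 26.5% = $39,352.50
Remaining $50,330 at 20% = $10,066.00
Fee: $49,640.00 + $39,972.50 + $39,352.50 + $10,066.00 = $139,031.00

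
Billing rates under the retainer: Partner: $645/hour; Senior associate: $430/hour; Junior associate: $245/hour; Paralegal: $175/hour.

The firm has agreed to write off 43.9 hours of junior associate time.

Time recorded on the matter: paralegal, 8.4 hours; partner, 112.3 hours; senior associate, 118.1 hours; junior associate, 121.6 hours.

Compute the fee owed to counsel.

Partner: 112.3 × $645 = $72,433.50
Senior associate: 118.1 × $430 = $50,783.00
Junior associate: 121.6 × $245 = $29,792.00
Paralegal: 8.4 × $175 = $1,470.00
Subtotal: $154,478.50
Write-off: 43.9 × $245 = $10,755.50
Total: $154,478.50 − $10,755.50 = $143,723.00

$143,723.00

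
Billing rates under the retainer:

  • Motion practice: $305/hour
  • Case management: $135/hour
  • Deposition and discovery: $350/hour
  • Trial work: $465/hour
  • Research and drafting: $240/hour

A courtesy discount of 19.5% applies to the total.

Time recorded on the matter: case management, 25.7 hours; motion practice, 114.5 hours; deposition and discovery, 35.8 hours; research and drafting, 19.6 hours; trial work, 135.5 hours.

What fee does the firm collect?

Motion practice: 114.5 × $305 = $34,922.50
Case management: 25.7 × $135 = $3,469.50
Deposition and discovery: 35.8 × $350 = $12,530.00
Trial work: 135.5 × $465 = $63,007.50
Research and drafting: 19.6 × $240 = $4,704.00
Subtotal: $118,633.50
Less 19.5% discount: −$23,133.53
Total: $118,633.50 − $23,133.53 = $95,499.97

$95,499.97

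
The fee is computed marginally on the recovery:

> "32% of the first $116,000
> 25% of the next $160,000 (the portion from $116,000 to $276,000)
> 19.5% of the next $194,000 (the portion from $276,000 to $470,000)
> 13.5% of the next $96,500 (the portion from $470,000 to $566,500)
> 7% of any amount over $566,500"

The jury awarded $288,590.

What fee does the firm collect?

First $116,000 at 32% = $37,120.00
Next $160,000 at 25% = $40,000.00
Remaining $12,590 at 19.5% = $2,455.05
Fee: $37,120.00 + $40,000.00 + $2,455.05 = $79,575.05

$79,575.05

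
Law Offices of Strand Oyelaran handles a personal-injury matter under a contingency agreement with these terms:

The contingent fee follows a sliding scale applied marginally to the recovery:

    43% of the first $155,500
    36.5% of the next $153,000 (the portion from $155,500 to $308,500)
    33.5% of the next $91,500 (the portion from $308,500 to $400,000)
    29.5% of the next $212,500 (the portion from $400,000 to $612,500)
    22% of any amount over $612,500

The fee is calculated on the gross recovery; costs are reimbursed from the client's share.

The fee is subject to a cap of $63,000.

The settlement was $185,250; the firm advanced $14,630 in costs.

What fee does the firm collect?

Fee base is the gross recovery, $185,250; costs are reimbursed separately.
First $155,500 at 43% = $66,865.00
Remaining $29,750 at 36.5% = $10,858.75
Fee: $66,865.00 + $10,858.75 = $77,723.75
$77,723.75 exceeds the $63,000 cap, so the fee is capped at $63,000.00.

$63,000.00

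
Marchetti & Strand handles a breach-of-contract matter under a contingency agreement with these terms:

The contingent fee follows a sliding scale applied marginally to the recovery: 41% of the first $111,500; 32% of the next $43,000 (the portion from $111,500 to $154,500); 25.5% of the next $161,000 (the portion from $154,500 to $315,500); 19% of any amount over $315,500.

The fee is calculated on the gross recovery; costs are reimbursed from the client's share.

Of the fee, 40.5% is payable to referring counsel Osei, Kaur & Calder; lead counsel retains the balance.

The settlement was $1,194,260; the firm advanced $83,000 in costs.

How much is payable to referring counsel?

$108,335.23

Fee base is the gross recovery, $1,194,260; costs are reimbursed separately.
First $111,500 at 41% = $45,715.00
Next $43,000 at 32% = $13,760.00
Next $161,000 at 25.5% = $41,055.00
Remaining $878,760 at 19% = $166,964.40
Fee: $45,715.00 + $13,760.00 + $41,055.00 + $166,964.40 = $267,494.40
Referral share: 40.5% of $267,494.40 = $108,335.23; lead counsel retains $267,494.40 − $108,335.23 = $159,159.17.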